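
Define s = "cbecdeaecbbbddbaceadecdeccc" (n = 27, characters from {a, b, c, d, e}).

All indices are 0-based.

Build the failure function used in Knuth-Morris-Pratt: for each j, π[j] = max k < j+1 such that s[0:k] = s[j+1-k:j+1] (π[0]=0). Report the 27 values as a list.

[0, 0, 0, 1, 0, 0, 0, 0, 1, 2, 0, 0, 0, 0, 0, 0, 1, 0, 0, 0, 0, 1, 0, 0, 1, 1, 1]

π[0] = 0
j=1 s[j]='b': π[1]=0 (border '')
j=2 s[j]='e': π[2]=0 (border '')
j=3 s[j]='c': π[3]=1 (border 'c')
j=4 s[j]='d': k: 1→0; π[4]=0 (border '')
j=5 s[j]='e': π[5]=0 (border '')
j=6 s[j]='a': π[6]=0 (border '')
j=7 s[j]='e': π[7]=0 (border '')
j=8 s[j]='c': π[8]=1 (border 'c')
j=9 s[j]='b': π[9]=2 (border 'cb')
j=10 s[j]='b': k: 2→0; π[10]=0 (border '')
j=11 s[j]='b': π[11]=0 (border '')
j=12 s[j]='d': π[12]=0 (border '')
j=13 s[j]='d': π[13]=0 (border '')
j=14 s[j]='b': π[14]=0 (border '')
j=15 s[j]='a': π[15]=0 (border '')
j=16 s[j]='c': π[16]=1 (border 'c')
j=17 s[j]='e': k: 1→0; π[17]=0 (border '')
j=18 s[j]='a': π[18]=0 (border '')
j=19 s[j]='d': π[19]=0 (border '')
j=20 s[j]='e': π[20]=0 (border '')
j=21 s[j]='c': π[21]=1 (border 'c')
j=22 s[j]='d': k: 1→0; π[22]=0 (border '')
j=23 s[j]='e': π[23]=0 (border '')
j=24 s[j]='c': π[24]=1 (border 'c')
j=25 s[j]='c': k: 1→0; π[25]=1 (border 'c')
j=26 s[j]='c': k: 1→0; π[26]=1 (border 'c')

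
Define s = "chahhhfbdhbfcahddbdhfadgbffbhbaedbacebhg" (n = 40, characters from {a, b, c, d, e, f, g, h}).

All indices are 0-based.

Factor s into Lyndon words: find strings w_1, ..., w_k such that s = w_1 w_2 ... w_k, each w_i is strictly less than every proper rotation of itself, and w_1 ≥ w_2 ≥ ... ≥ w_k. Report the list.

emit factor 1: 'ch' (i=0, period=2)
emit factor 2: 'ahhhfbdhbfc' (i=2, period=11)
emit factor 3: 'ahddbdhf' (i=13, period=8)
emit factor 4: 'adgbffbhbaedb' (i=21, period=13)
emit factor 5: 'acebhg' (i=34, period=6)

["ch", "ahhhfbdhbfc", "ahddbdhf", "adgbffbhbaedb", "acebhg"]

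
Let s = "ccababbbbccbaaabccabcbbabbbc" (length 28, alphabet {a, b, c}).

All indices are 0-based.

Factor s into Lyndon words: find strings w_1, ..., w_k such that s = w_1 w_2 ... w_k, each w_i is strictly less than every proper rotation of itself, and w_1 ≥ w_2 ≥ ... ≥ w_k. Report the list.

["c", "c", "ababbbbccb", "aaabccabcbbabbbc"]

emit factor 1: 'c' (i=0, period=1)
emit factor 2: 'c' (i=1, period=1)
emit factor 3: 'ababbbbccb' (i=2, period=10)
emit factor 4: 'aaabccabcbbabbbc' (i=12, period=16)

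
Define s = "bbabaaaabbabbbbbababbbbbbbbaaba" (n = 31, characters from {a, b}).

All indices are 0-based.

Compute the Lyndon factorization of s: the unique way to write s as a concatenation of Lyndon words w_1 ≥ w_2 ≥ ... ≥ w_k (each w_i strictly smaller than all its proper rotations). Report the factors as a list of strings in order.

emit factor 1: 'b' (i=0, period=1)
emit factor 2: 'b' (i=1, period=1)
emit factor 3: 'ab' (i=2, period=2)
emit factor 4: 'aaaabbabbbbbababbbbbbbbaab' (i=4, period=26)
emit factor 5: 'a' (i=30, period=1)

["b", "b", "ab", "aaaabbabbbbbababbbbbbbbaab", "a"]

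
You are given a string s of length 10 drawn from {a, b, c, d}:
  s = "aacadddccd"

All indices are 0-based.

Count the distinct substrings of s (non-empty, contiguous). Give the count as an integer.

47

rank→(start, suffix):
  0 → (0, 'aacadddccd')
  1 → (1, 'acadddccd')
  2 → (3, 'adddccd')
  3 → (2, 'cadddccd')
  4 → (7, 'ccd')
  5 → (8, 'cd')
  6 → (9, 'd')
  7 → (6, 'dccd')
  8 → (5, 'ddccd')
  9 → (4, 'dddccd')

SA = [0, 1, 3, 2, 7, 8, 9, 6, 5, 4]
i: (SA[i-1],SA[i]) lcp shared
  1: (0,1) 1 'a'
  2: (1,3) 1 'a'
  3: (3,2) 0 ''
  4: (2,7) 1 'c'
  5: (7,8) 1 'c'
  6: (8,9) 0 ''
  7: (9,6) 1 'd'
  8: (6,5) 1 'd'
  9: (5,4) 2 'dd'

n(n+1)/2 = 10·11/2 = 55
Σ LCP = 0 + 1 + 1 + 0 + 1 + 1 + 0 + 1 + 1 + 2 = 8
distinct = 55 − 8 = 47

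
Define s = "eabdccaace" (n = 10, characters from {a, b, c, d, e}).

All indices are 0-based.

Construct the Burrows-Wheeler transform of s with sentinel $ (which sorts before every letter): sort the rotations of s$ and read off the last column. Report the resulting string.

eceaacdabc$

rank  rotation     last
    0  $eabdccaace  e
    1  aace$eabdcc  c
    2  abdccaace$e  e
    3  ace$eabdcca  a
    4  bdccaace$ea  a
    5  caace$eabdc  c
    6  ccaace$eabd  d
    7  ce$eabdccaa  a
    8  dccaace$eab  b
    9  e$eabdccaac  c
   10  eabdccaace$  $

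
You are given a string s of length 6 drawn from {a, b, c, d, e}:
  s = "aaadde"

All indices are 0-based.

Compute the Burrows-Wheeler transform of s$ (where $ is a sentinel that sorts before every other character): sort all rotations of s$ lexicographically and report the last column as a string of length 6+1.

e$aaadd

rank  rotation last
    0  $aaadde  e
    1  aaadde$  $
    2  aadde$a  a
    3  adde$aa  a
    4  dde$aaa  a
    5  de$aaad  d
    6  e$aaadd  d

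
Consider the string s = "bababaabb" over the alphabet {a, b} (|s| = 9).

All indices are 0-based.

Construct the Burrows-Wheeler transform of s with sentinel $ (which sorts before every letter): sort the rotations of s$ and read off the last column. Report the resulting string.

rank  rotation    last
    0  $bababaabb  b
    1  aabb$babab  b
    2  abaabb$bab  b
    3  ababaabb$b  b
    4  abb$bababa  a
    5  b$bababaab  b
    6  baabb$baba  a
    7  babaabb$ba  a
    8  bababaabb$  $
    9  bb$bababaa  a

bbbbabaa$a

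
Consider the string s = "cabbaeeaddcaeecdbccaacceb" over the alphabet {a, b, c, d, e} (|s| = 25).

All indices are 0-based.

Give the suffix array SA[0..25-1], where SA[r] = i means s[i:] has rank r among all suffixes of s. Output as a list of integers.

[19, 1, 20, 7, 4, 11, 24, 3, 2, 16, 18, 0, 10, 17, 21, 14, 22, 15, 9, 8, 6, 23, 13, 5, 12]

rank→(start, suffix):
  0 → (19, 'aacceb')
  1 → (1, 'abbaeeaddcaeecdbccaacceb')
  2 → (20, 'acceb')
  3 → (7, 'addcaeecdbccaacceb')
  4 → (4, 'aeeaddcaeecdbccaacceb')
  5 → (11, 'aeecdbccaacceb')
  6 → (24, 'b')
  7 → (3, 'baeeaddcaeecdbccaacceb')
  8 → (2, 'bbaeeaddcaeecdbccaacceb')
  9 → (16, 'bccaacceb')
  10 → (18, 'caacceb')
  11 → (0, 'cabbaeeaddcaeecdbccaacceb')
  12 → (10, 'caeecdbccaacceb')
  13 → (17, 'ccaacceb')
  14 → (21, 'cceb')
  15 → (14, 'cdbccaacceb')
  16 → (22, 'ceb')
  17 → (15, 'dbccaacceb')
  18 → (9, 'dcaeecdbccaacceb')
  19 → (8, 'ddcaeecdbccaacceb')
  20 → (6, 'eaddcaeecdbccaacceb')
  21 → (23, 'eb')
  22 → (13, 'ecdbccaacceb')
  23 → (5, 'eeaddcaeecdbccaacceb')
  24 → (12, 'eecdbccaacceb')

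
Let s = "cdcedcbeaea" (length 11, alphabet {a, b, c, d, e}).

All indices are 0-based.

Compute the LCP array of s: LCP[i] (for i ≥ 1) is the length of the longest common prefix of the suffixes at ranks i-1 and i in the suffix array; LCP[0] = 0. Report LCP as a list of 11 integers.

sorted suffixes:
  #0 SA[0]=10  'a'
  #1 SA[1]=8  'aea'
  #2 SA[2]=6  'beaea'
  #3 SA[3]=5  'cbeaea'
  #4 SA[4]=0  'cdcedcbeaea'
  #5 SA[5]=2  'cedcbeaea'
  #6 SA[6]=4  'dcbeaea'
  #7 SA[7]=1  'dcedcbeaea'
  #8 SA[8]=9  'ea'
  #9 SA[9]=7  'eaea'
  #10 SA[10]=3  'edcbeaea'

SA = [10, 8, 6, 5, 0, 2, 4, 1, 9, 7, 3]
rank  pair      lcp
   1  s[10:],s[8:]  1  'a'
   2  s[8:],s[6:]  0  ''
   3  s[6:],s[5:]  0  ''
   4  s[5:],s[0:]  1  'c'
   5  s[0:],s[2:]  1  'c'
   6  s[2:],s[4:]  0  ''
   7  s[4:],s[1:]  2  'dc'
   8  s[1:],s[9:]  0  ''
   9  s[9:],s[7:]  2  'ea'
  10  s[7:],s[3:]  1  'e'

[0, 1, 0, 0, 1, 1, 0, 2, 0, 2, 1]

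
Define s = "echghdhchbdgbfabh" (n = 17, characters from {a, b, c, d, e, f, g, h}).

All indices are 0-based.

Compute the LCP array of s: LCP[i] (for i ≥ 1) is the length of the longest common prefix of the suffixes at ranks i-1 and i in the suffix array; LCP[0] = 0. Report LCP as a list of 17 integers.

[0, 0, 1, 1, 0, 2, 0, 1, 0, 0, 0, 1, 0, 1, 1, 1, 1]

rank | idx | suffix
   0 |  14 | abh
   1 |   9 | bdgbfabh
   2 |  12 | bfabh
   3 |  15 | bh
   4 |   7 | chbdgbfabh
   5 |   1 | chghdhchbdgbfabh
   6 |  10 | dgbfabh
   7 |   5 | dhchbdgbfabh
   8 |   0 | echghdhchbdgbfabh
   9 |  13 | fabh
  10 |  11 | gbfabh
  11 |   3 | ghdhchbdgbfabh
  12 |  16 | h
  13 |   8 | hbdgbfabh
  14 |   6 | hchbdgbfabh
  15 |   4 | hdhchbdgbfabh
  16 |   2 | hghdhchbdgbfabh

SA = [14, 9, 12, 15, 7, 1, 10, 5, 0, 13, 11, 3, 16, 8, 6, 4, 2]
rank  pair      lcp
   1  s[14:],s[9:]  0  ''
   2  s[9:],s[12:]  1  'b'
   3  s[12:],s[15:]  1  'b'
   4  s[15:],s[7:]  0  ''
   5  s[7:],s[1:]  2  'ch'
   6  s[1:],s[10:]  0  ''
   7  s[10:],s[5:]  1  'd'
   8  s[5:],s[0:]  0  ''
   9  s[0:],s[13:]  0  ''
  10  s[13:],s[11:]  0  ''
  11  s[11:],s[3:]  1  'g'
  12  s[3:],s[16:]  0  ''
  13  s[16:],s[8:]  1  'h'
  14  s[8:],s[6:]  1  'h'
  15  s[6:],s[4:]  1  'h'
  16  s[4:],s[2:]  1  'h'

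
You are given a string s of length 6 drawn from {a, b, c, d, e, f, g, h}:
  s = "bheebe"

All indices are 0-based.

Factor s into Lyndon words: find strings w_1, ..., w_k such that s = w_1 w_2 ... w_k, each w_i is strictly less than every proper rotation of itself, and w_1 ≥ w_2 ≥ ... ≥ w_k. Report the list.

["bhee", "be"]

emit factor 1: 'bhee' (i=0, period=4)
emit factor 2: 'be' (i=4, period=2)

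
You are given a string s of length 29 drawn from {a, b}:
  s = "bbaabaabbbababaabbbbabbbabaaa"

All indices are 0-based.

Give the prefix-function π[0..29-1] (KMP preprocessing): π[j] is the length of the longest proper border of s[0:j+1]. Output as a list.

π[0] = 0
j=1 s[j]='b': π[1]=1 (border 'b')
j=2 s[j]='a': k: 1→0; π[2]=0 (border '')
j=3 s[j]='a': π[3]=0 (border '')
j=4 s[j]='b': π[4]=1 (border 'b')
j=5 s[j]='a': k: 1→0; π[5]=0 (border '')
j=6 s[j]='a': π[6]=0 (border '')
j=7 s[j]='b': π[7]=1 (border 'b')
j=8 s[j]='b': π[8]=2 (border 'bb')
j=9 s[j]='b': k: 2→1; π[9]=2 (border 'bb')
j=10 s[j]='a': π[10]=3 (border 'bba')
j=11 s[j]='b': k: 3→0; π[11]=1 (border 'b')
j=12 s[j]='a': k: 1→0; π[12]=0 (border '')
j=13 s[j]='b': π[13]=1 (border 'b')
j=14 s[j]='a': k: 1→0; π[14]=0 (border '')
j=15 s[j]='a': π[15]=0 (border '')
j=16 s[j]='b': π[16]=1 (border 'b')
j=17 s[j]='b': π[17]=2 (border 'bb')
j=18 s[j]='b': k: 2→1; π[18]=2 (border 'bb')
j=19 s[j]='b': k: 2→1; π[19]=2 (border 'bb')
j=20 s[j]='a': π[20]=3 (border 'bba')
j=21 s[j]='b': k: 3→0; π[21]=1 (border 'b')
j=22 s[j]='b': π[22]=2 (border 'bb')
j=23 s[j]='b': k: 2→1; π[23]=2 (border 'bb')
j=24 s[j]='a': π[24]=3 (border 'bba')
j=25 s[j]='b': k: 3→0; π[25]=1 (border 'b')
j=26 s[j]='a': k: 1→0; π[26]=0 (border '')
j=27 s[j]='a': π[27]=0 (border '')
j=28 s[j]='a': π[28]=0 (border '')

[0, 1, 0, 0, 1, 0, 0, 1, 2, 2, 3, 1, 0, 1, 0, 0, 1, 2, 2, 2, 3, 1, 2, 2, 3, 1, 0, 0, 0]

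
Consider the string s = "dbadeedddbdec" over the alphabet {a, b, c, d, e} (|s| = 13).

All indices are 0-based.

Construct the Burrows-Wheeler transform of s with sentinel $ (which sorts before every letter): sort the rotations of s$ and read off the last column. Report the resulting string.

rank  rotation        last
    0  $dbadeedddbdec  c
    1  adeedddbdec$db  b
    2  badeedddbdec$d  d
    3  bdec$dbadeeddd  d
    4  c$dbadeedddbde  e
    5  dbadeedddbdec$  $
    6  dbdec$dbadeedd  d
    7  ddbdec$dbadeed  d
    8  dddbdec$dbadee  e
    9  dec$dbadeedddb  b
   10  deedddbdec$dba  a
   11  ec$dbadeedddbd  d
   12  edddbdec$dbade  e
   13  eedddbdec$dbad  d

cbdde$ddebaded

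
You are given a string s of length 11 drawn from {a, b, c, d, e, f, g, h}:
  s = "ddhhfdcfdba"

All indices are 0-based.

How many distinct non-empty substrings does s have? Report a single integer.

sorted suffixes:
  #0 SA[0]=10  'a'
  #1 SA[1]=9  'ba'
  #2 SA[2]=6  'cfdba'
  #3 SA[3]=8  'dba'
  #4 SA[4]=5  'dcfdba'
  #5 SA[5]=0  'ddhhfdcfdba'
  #6 SA[6]=1  'dhhfdcfdba'
  #7 SA[7]=7  'fdba'
  #8 SA[8]=4  'fdcfdba'
  #9 SA[9]=3  'hfdcfdba'
  #10 SA[10]=2  'hhfdcfdba'

SA = [10, 9, 6, 8, 5, 0, 1, 7, 4, 3, 2]
rank  pair      lcp
   1  s[10:],s[9:]  0  ''
   2  s[9:],s[6:]  0  ''
   3  s[6:],s[8:]  0  ''
   4  s[8:],s[5:]  1  'd'
   5  s[5:],s[0:]  1  'd'
   6  s[0:],s[1:]  1  'd'
   7  s[1:],s[7:]  0  ''
   8  s[7:],s[4:]  2  'fd'
   9  s[4:],s[3:]  0  ''
  10  s[3:],s[2:]  1  'h'

n(n+1)/2 = 11·12/2 = 66
Σ LCP = 0 + 0 + 0 + 0 + 1 + 1 + 1 + 0 + 2 + 0 + 1 = 6
distinct = 66 − 6 = 60

60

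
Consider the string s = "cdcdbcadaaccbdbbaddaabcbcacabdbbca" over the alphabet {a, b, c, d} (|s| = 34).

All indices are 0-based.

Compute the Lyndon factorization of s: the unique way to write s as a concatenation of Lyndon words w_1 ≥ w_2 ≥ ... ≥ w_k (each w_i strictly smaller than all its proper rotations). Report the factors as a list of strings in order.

["cd", "cd", "bc", "ad", "aaccbdbbadd", "aabcbcacabdbbc", "a"]

emit factor 1: 'cd' (i=0, period=2)
emit factor 2: 'cd' (i=2, period=2)
emit factor 3: 'bc' (i=4, period=2)
emit factor 4: 'ad' (i=6, period=2)
emit factor 5: 'aaccbdbbadd' (i=8, period=11)
emit factor 6: 'aabcbcacabdbbc' (i=19, period=14)
emit factor 7: 'a' (i=33, period=1)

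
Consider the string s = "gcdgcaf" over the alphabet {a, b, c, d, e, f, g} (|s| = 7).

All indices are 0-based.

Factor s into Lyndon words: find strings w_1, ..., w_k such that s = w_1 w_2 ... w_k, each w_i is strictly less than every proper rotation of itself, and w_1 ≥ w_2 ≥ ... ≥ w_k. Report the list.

["g", "cdg", "c", "af"]

emit factor 1: 'g' (i=0, period=1)
emit factor 2: 'cdg' (i=1, period=3)
emit factor 3: 'c' (i=4, period=1)
emit factor 4: 'af' (i=5, period=2)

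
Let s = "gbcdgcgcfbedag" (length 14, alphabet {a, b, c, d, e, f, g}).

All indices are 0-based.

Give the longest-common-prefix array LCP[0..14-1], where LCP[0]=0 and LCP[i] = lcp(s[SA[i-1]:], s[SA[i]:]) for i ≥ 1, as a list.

[0, 0, 1, 0, 1, 1, 0, 1, 0, 0, 0, 1, 1, 2]

rank→(start, suffix):
  0 → (12, 'ag')
  1 → (1, 'bcdgcgcfbedag')
  2 → (9, 'bedag')
  3 → (2, 'cdgcgcfbedag')
  4 → (7, 'cfbedag')
  5 → (5, 'cgcfbedag')
  6 → (11, 'dag')
  7 → (3, 'dgcgcfbedag')
  8 → (10, 'edag')
  9 → (8, 'fbedag')
  10 → (13, 'g')
  11 → (0, 'gbcdgcgcfbedag')
  12 → (6, 'gcfbedag')
  13 → (4, 'gcgcfbedag')

SA = [12, 1, 9, 2, 7, 5, 11, 3, 10, 8, 13, 0, 6, 4]
rank  pair      lcp
   1  s[12:],s[1:]  0  ''
   2  s[1:],s[9:]  1  'b'
   3  s[9:],s[2:]  0  ''
   4  s[2:],s[7:]  1  'c'
   5  s[7:],s[5:]  1  'c'
   6  s[5:],s[11:]  0  ''
   7  s[11:],s[3:]  1  'd'
   8  s[3:],s[10:]  0  ''
   9  s[10:],s[8:]  0  ''
  10  s[8:],s[13:]  0  ''
  11  s[13:],s[0:]  1  'g'
  12  s[0:],s[6:]  1  'g'
  13  s[6:],s[4:]  2  'gc'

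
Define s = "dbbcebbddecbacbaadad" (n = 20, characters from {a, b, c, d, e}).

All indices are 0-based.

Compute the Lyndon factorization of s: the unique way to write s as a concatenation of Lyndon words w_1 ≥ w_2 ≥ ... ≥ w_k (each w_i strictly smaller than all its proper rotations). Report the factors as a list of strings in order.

["d", "bbcebbddec", "b", "acb", "aadad"]

emit factor 1: 'd' (i=0, period=1)
emit factor 2: 'bbcebbddec' (i=1, period=10)
emit factor 3: 'b' (i=11, period=1)
emit factor 4: 'acb' (i=12, period=3)
emit factor 5: 'aadad' (i=15, period=5)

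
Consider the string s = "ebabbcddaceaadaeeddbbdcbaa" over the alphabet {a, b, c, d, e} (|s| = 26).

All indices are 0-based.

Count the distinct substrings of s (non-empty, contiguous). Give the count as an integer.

325

rank→(start, suffix):
  0 → (25, 'a')
  1 → (24, 'aa')
  2 → (11, 'aadaeeddbbdcbaa')
  3 → (2, 'abbcddaceaadaeeddbbdcbaa')
  4 → (8, 'aceaadaeeddbbdcbaa')
  5 → (12, 'adaeeddbbdcbaa')
  6 → (14, 'aeeddbbdcbaa')
  7 → (23, 'baa')
  8 → (1, 'babbcddaceaadaeeddbbdcbaa')
  9 → (3, 'bbcddaceaadaeeddbbdcbaa')
  10 → (19, 'bbdcbaa')
  11 → (4, 'bcddaceaadaeeddbbdcbaa')
  12 → (20, 'bdcbaa')
  13 → (22, 'cbaa')
  14 → (5, 'cddaceaadaeeddbbdcbaa')
  15 → (9, 'ceaadaeeddbbdcbaa')
  16 → (7, 'daceaadaeeddbbdcbaa')
  17 → (13, 'daeeddbbdcbaa')
  18 → (18, 'dbbdcbaa')
  19 → (21, 'dcbaa')
  20 → (6, 'ddaceaadaeeddbbdcbaa')
  21 → (17, 'ddbbdcbaa')
  22 → (10, 'eaadaeeddbbdcbaa')
  23 → (0, 'ebabbcddaceaadaeeddbbdcbaa')
  24 → (16, 'eddbbdcbaa')
  25 → (15, 'eeddbbdcbaa')

SA = [25, 24, 11, 2, 8, 12, 14, 23, 1, 3, 19, 4, 20, 22, 5, 9, 7, 13, 18, 21, 6, 17, 10, 0, 16, 15]
rank  pair      lcp
   1  s[25:],s[24:]  1  'a'
   2  s[24:],s[11:]  2  'aa'
   3  s[11:],s[2:]  1  'a'
   4  s[2:],s[8:]  1  'a'
   5  s[8:],s[12:]  1  'a'
   6  s[12:],s[14:]  1  'a'
   7  s[14:],s[23:]  0  ''
   8  s[23:],s[1:]  2  'ba'
   9  s[1:],s[3:]  1  'b'
  10  s[3:],s[19:]  2  'bb'
  11  s[19:],s[4:]  1  'b'
  12  s[4:],s[20:]  1  'b'
  13  s[20:],s[22:]  0  ''
  14  s[22:],s[5:]  1  'c'
  15  s[5:],s[9:]  1  'c'
  16  s[9:],s[7:]  0  ''
  17  s[7:],s[13:]  2  'da'
  18  s[13:],s[18:]  1  'd'
  19  s[18:],s[21:]  1  'd'
  20  s[21:],s[6:]  1  'd'
  21  s[6:],s[17:]  2  'dd'
  22  s[17:],s[10:]  0  ''
  23  s[10:],s[0:]  1  'e'
  24  s[0:],s[16:]  1  'e'
  25  s[16:],s[15:]  1  'e'

n(n+1)/2 = 26·27/2 = 351
Σ LCP = 0 + 1 + 2 + 1 + 1 + 1 + 1 + 0 + 2 + 1 + 2 + 1 + 1 + 0 + 1 + 1 + 0 + 2 + 1 + 1 + 1 + 2 + 0 + 1 + 1 + 1 = 26
distinct = 351 − 26 = 325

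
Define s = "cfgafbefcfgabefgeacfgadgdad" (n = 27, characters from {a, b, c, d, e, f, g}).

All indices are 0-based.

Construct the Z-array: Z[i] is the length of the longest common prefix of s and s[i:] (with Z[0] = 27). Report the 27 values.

[27, 0, 0, 0, 0, 0, 0, 0, 4, 0, 0, 0, 0, 0, 0, 0, 0, 0, 4, 0, 0, 0, 0, 0, 0, 0, 0]

Z[0]=27
i=1: i≥r, start 0; Z[1]=0
i=2: i≥r, start 0; Z[2]=0
i=3: i≥r, start 0; Z[3]=0
i=4: i≥r, start 0; Z[4]=0
i=5: i≥r, start 0; Z[5]=0
i=6: i≥r, start 0; Z[6]=0
i=7: i≥r, start 0; Z[7]=0
i=8: i≥r, start 0; Z[8]=4 scan→box=[8,12)
i=9: min(r-i=3, Z[1]=0)=0; Z[9]=0
i=10: min(r-i=2, Z[2]=0)=0; Z[10]=0
i=11: min(r-i=1, Z[3]=0)=0; Z[11]=0
i=12: i≥r, start 0; Z[12]=0
i=13: i≥r, start 0; Z[13]=0
i=14: i≥r, start 0; Z[14]=0
i=15: i≥r, start 0; Z[15]=0
i=16: i≥r, start 0; Z[16]=0
i=17: i≥r, start 0; Z[17]=0
i=18: i≥r, start 0; Z[18]=4 scan→box=[18,22)
i=19: min(r-i=3, Z[1]=0)=0; Z[19]=0
i=20: min(r-i=2, Z[2]=0)=0; Z[20]=0
i=21: min(r-i=1, Z[3]=0)=0; Z[21]=0
i=22: i≥r, start 0; Z[22]=0
i=23: i≥r, start 0; Z[23]=0
i=24: i≥r, start 0; Z[24]=0
i=25: i≥r, start 0; Z[25]=0
i=26: i≥r, start 0; Z[26]=0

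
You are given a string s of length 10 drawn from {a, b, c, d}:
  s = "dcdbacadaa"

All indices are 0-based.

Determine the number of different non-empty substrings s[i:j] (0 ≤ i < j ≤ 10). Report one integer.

49

rank→(start, suffix):
  0 → (9, 'a')
  1 → (8, 'aa')
  2 → (4, 'acadaa')
  3 → (6, 'adaa')
  4 → (3, 'bacadaa')
  5 → (5, 'cadaa')
  6 → (1, 'cdbacadaa')
  7 → (7, 'daa')
  8 → (2, 'dbacadaa')
  9 → (0, 'dcdbacadaa')

SA = [9, 8, 4, 6, 3, 5, 1, 7, 2, 0]
rank  pair      lcp
   1  s[9:],s[8:]  1  'a'
   2  s[8:],s[4:]  1  'a'
   3  s[4:],s[6:]  1  'a'
   4  s[6:],s[3:]  0  ''
   5  s[3:],s[5:]  0  ''
   6  s[5:],s[1:]  1  'c'
   7  s[1:],s[7:]  0  ''
   8  s[7:],s[2:]  1  'd'
   9  s[2:],s[0:]  1  'd'

n(n+1)/2 = 10·11/2 = 55
Σ LCP = 0 + 1 + 1 + 1 + 0 + 0 + 1 + 0 + 1 + 1 = 6
distinct = 55 − 6 = 49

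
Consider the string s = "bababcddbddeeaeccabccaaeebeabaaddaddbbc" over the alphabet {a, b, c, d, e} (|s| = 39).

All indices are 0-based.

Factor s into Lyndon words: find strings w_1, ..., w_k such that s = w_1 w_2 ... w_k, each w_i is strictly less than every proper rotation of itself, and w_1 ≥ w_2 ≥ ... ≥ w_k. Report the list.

["b", "ababcddbddeeaeccabcc", "aaeebeab", "aaddaddbbc"]

emit factor 1: 'b' (i=0, period=1)
emit factor 2: 'ababcddbddeeaeccabcc' (i=1, period=20)
emit factor 3: 'aaeebeab' (i=21, period=8)
emit factor 4: 'aaddaddbbc' (i=29, period=10)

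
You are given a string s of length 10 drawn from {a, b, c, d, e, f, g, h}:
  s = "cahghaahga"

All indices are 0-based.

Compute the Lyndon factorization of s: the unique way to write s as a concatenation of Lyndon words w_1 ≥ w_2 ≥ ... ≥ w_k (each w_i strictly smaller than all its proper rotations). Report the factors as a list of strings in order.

emit factor 1: 'c' (i=0, period=1)
emit factor 2: 'ahgh' (i=1, period=4)
emit factor 3: 'aahg' (i=5, period=4)
emit factor 4: 'a' (i=9, period=1)

["c", "ahgh", "aahg", "a"]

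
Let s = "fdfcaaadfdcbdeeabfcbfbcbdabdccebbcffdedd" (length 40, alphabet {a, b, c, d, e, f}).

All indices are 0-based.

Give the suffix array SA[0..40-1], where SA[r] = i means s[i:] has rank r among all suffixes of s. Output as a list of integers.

[4, 5, 25, 15, 6, 31, 21, 32, 23, 26, 11, 19, 16, 3, 22, 10, 18, 28, 29, 33, 39, 24, 9, 27, 38, 36, 12, 1, 7, 14, 30, 37, 13, 20, 2, 17, 8, 35, 0, 34]

sorted suffixes:
  #0 SA[0]=4  'aaadfdcbdeeabfcbfbcbdabdccebbcffdedd'
  #1 SA[1]=5  'aadfdcbdeeabfcbfbcbdabdccebbcffdedd'
  #2 SA[2]=25  'abdccebbcffdedd'
  #3 SA[3]=15  'abfcbfbcbdabdccebbcffdedd'
  #4 SA[4]=6  'adfdcbdeeabfcbfbcbdabdccebbcffdedd'
  #5 SA[5]=31  'bbcffdedd'
  #6 SA[6]=21  'bcbdabdccebbcffdedd'
  #7 SA[7]=32  'bcffdedd'
  #8 SA[8]=23  'bdabdccebbcffdedd'
  #9 SA[9]=26  'bdccebbcffdedd'
  #10 SA[10]=11  'bdeeabfcbfbcbdabdccebbcffdedd'
  #11 SA[11]=19  'bfbcbdabdccebbcffdedd'
  #12 SA[12]=16  'bfcbfbcbdabdccebbcffdedd'
  #13 SA[13]=3  'caaadfdcbdeeabfcbfbcbdabdccebbcffdedd'
  #14 SA[14]=22  'cbdabdccebbcffdedd'
  #15 SA[15]=10  'cbdeeabfcbfbcbdabdccebbcffdedd'
  #16 SA[16]=18  'cbfbcbdabdccebbcffdedd'
  #17 SA[17]=28  'ccebbcffdedd'
  #18 SA[18]=29  'cebbcffdedd'
  #19 SA[19]=33  'cffdedd'
  #20 SA[20]=39  'd'
  #21 SA[21]=24  'dabdccebbcffdedd'
  #22 SA[22]=9  'dcbdeeabfcbfbcbdabdccebbcffdedd'
  #23 SA[23]=27  'dccebbcffdedd'
  #24 SA[24]=38  'dd'
  #25 SA[25]=36  'dedd'
  #26 SA[26]=12  'deeabfcbfbcbdabdccebbcffdedd'
  #27 SA[27]=1  'dfcaaadfdcbdeeabfcbfbcbdabdccebbcffdedd'
  #28 SA[28]=7  'dfdcbdeeabfcbfbcbdabdccebbcffdedd'
  #29 SA[29]=14  'eabfcbfbcbdabdccebbcffdedd'
  #30 SA[30]=30  'ebbcffdedd'
  #31 SA[31]=37  'edd'
  #32 SA[32]=13  'eeabfcbfbcbdabdccebbcffdedd'
  #33 SA[33]=20  'fbcbdabdccebbcffdedd'
  #34 SA[34]=2  'fcaaadfdcbdeeabfcbfbcbdabdccebbcffdedd'
  #35 SA[35]=17  'fcbfbcbdabdccebbcffdedd'
  #36 SA[36]=8  'fdcbdeeabfcbfbcbdabdccebbcffdedd'
  #37 SA[37]=35  'fdedd'
  #38 SA[38]=0  'fdfcaaadfdcbdeeabfcbfbcbdabdccebbcffdedd'
  #39 SA[39]=34  'ffdedd'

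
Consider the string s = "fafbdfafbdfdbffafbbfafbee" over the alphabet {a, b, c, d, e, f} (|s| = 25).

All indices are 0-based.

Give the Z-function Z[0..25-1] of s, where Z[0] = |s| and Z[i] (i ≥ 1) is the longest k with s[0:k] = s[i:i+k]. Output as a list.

Z[0]=25
i=1: fresh scan; Z[1]=0
i=2: fresh scan; Z[2]=1 scan→box=[2,3)
i=3: fresh scan; Z[3]=0
i=4: fresh scan; Z[4]=0
i=5: fresh scan; Z[5]=6 scan→box=[5,11)
i=6: min(r-i=5, Z[1]=0)=0; Z[6]=0
i=7: min(r-i=4, Z[2]=1)=1; Z[7]=1
i=8: min(r-i=3, Z[3]=0)=0; Z[8]=0
i=9: min(r-i=2, Z[4]=0)=0; Z[9]=0
i=10: min(r-i=1, Z[5]=6)=1; Z[10]=1
i=11: fresh scan; Z[11]=0
i=12: fresh scan; Z[12]=0
i=13: fresh scan; Z[13]=1 scan→box=[13,14)
i=14: fresh scan; Z[14]=4 scan→box=[14,18)
i=15: min(r-i=3, Z[1]=0)=0; Z[15]=0
i=16: min(r-i=2, Z[2]=1)=1; Z[16]=1
i=17: min(r-i=1, Z[3]=0)=0; Z[17]=0
i=18: fresh scan; Z[18]=0
i=19: fresh scan; Z[19]=4 scan→box=[19,23)
i=20: min(r-i=3, Z[1]=0)=0; Z[20]=0
i=21: min(r-i=2, Z[2]=1)=1; Z[21]=1
i=22: min(r-i=1, Z[3]=0)=0; Z[22]=0
i=23: fresh scan; Z[23]=0
i=24: fresh scan; Z[24]=0

[25, 0, 1, 0, 0, 6, 0, 1, 0, 0, 1, 0, 0, 1, 4, 0, 1, 0, 0, 4, 0, 1, 0, 0, 0]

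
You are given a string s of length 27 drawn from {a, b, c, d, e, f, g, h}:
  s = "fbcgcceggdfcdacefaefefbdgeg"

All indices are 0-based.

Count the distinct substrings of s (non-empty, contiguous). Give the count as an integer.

353

sorted suffixes:
  #0 SA[0]=13  'acefaefefbdgeg'
  #1 SA[1]=17  'aefefbdgeg'
  #2 SA[2]=1  'bcgcceggdfcdacefaefefbdgeg'
  #3 SA[3]=22  'bdgeg'
  #4 SA[4]=4  'cceggdfcdacefaefefbdgeg'
  #5 SA[5]=11  'cdacefaefefbdgeg'
  #6 SA[6]=14  'cefaefefbdgeg'
  #7 SA[7]=5  'ceggdfcdacefaefefbdgeg'
  #8 SA[8]=2  'cgcceggdfcdacefaefefbdgeg'
  #9 SA[9]=12  'dacefaefefbdgeg'
  #10 SA[10]=9  'dfcdacefaefefbdgeg'
  #11 SA[11]=23  'dgeg'
  #12 SA[12]=15  'efaefefbdgeg'
  #13 SA[13]=20  'efbdgeg'
  #14 SA[14]=18  'efefbdgeg'
  #15 SA[15]=25  'eg'
  #16 SA[16]=6  'eggdfcdacefaefefbdgeg'
  #17 SA[17]=16  'faefefbdgeg'
  #18 SA[18]=0  'fbcgcceggdfcdacefaefefbdgeg'
  #19 SA[19]=21  'fbdgeg'
  #20 SA[20]=10  'fcdacefaefefbdgeg'
  #21 SA[21]=19  'fefbdgeg'
  #22 SA[22]=26  'g'
  #23 SA[23]=3  'gcceggdfcdacefaefefbdgeg'
  #24 SA[24]=8  'gdfcdacefaefefbdgeg'
  #25 SA[25]=24  'geg'
  #26 SA[26]=7  'ggdfcdacefaefefbdgeg'

SA = [13, 17, 1, 22, 4, 11, 14, 5, 2, 12, 9, 23, 15, 20, 18, 25, 6, 16, 0, 21, 10, 19, 26, 3, 8, 24, 7]
i: (SA[i-1],SA[i]) lcp shared
  1: (13,17) 1 'a'
  2: (17,1) 0 ''
  3: (1,22) 1 'b'
  4: (22,4) 0 ''
  5: (4,11) 1 'c'
  6: (11,14) 1 'c'
  7: (14,5) 2 'ce'
  8: (5,2) 1 'c'
  9: (2,12) 0 ''
  10: (12,9) 1 'd'
  11: (9,23) 1 'd'
  12: (23,15) 0 ''
  13: (15,20) 2 'ef'
  14: (20,18) 2 'ef'
  15: (18,25) 1 'e'
  16: (25,6) 2 'eg'
  17: (6,16) 0 ''
  18: (16,0) 1 'f'
  19: (0,21) 2 'fb'
  20: (21,10) 1 'f'
  21: (10,19) 1 'f'
  22: (19,26) 0 ''
  23: (26,3) 1 'g'
  24: (3,8) 1 'g'
  25: (8,24) 1 'g'
  26: (24,7) 1 'g'

n(n+1)/2 = 27·28/2 = 378
Σ LCP = 0 + 1 + 0 + 1 + 0 + 1 + 1 + 2 + 1 + 0 + 1 + 1 + 0 + 2 + 2 + 1 + 2 + 0 + 1 + 2 + 1 + 1 + 0 + 1 + 1 + 1 + 1 = 25
distinct = 378 − 25 = 353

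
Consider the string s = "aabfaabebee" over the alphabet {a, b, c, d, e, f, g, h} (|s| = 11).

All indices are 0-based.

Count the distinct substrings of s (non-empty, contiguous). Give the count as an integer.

rank→(start, suffix):
  0 → (4, 'aabebee')
  1 → (0, 'aabfaabebee')
  2 → (5, 'abebee')
  3 → (1, 'abfaabebee')
  4 → (6, 'bebee')
  5 → (8, 'bee')
  6 → (2, 'bfaabebee')
  7 → (10, 'e')
  8 → (7, 'ebee')
  9 → (9, 'ee')
  10 → (3, 'faabebee')

SA = [4, 0, 5, 1, 6, 8, 2, 10, 7, 9, 3]
rank  pair      lcp
   1  s[4:],s[0:]  3  'aab'
   2  s[0:],s[5:]  1  'a'
   3  s[5:],s[1:]  2  'ab'
   4  s[1:],s[6:]  0  ''
   5  s[6:],s[8:]  2  'be'
   6  s[8:],s[2:]  1  'b'
   7  s[2:],s[10:]  0  ''
   8  s[10:],s[7:]  1  'e'
   9  s[7:],s[9:]  1  'e'
  10  s[9:],s[3:]  0  ''

n(n+1)/2 = 11·12/2 = 66
Σ LCP = 0 + 3 + 1 + 2 + 0 + 2 + 1 + 0 + 1 + 1 + 0 = 11
distinct = 66 − 11 = 55

55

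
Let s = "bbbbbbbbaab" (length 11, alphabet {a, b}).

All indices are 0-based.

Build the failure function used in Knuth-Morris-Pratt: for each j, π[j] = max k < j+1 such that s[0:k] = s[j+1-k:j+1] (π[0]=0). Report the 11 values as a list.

[0, 1, 2, 3, 4, 5, 6, 7, 0, 0, 1]

π[0] = 0
j=1 s[j]='b': π[1]=1 (border 'b')
j=2 s[j]='b': π[2]=2 (border 'bb')
j=3 s[j]='b': π[3]=3 (border 'bbb')
j=4 s[j]='b': π[4]=4 (border 'bbbb')
j=5 s[j]='b': π[5]=5 (border 'bbbbb')
j=6 s[j]='b': π[6]=6 (border 'bbbbbb')
j=7 s[j]='b': π[7]=7 (border 'bbbbbbb')
j=8 s[j]='a': k: 7→6→5→4→3→2→1→0; π[8]=0 (border '')
j=9 s[j]='a': π[9]=0 (border '')
j=10 s[j]='b': π[10]=1 (border 'b')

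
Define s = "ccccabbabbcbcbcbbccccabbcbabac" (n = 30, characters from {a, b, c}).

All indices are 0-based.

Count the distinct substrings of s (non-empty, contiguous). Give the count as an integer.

rank | idx | suffix
   0 |  26 | abac
   1 |   4 | abbabbcbcbcbbccccabbcbabac
   2 |  21 | abbcbabac
   3 |   7 | abbcbcbcbbccccabbcbabac
   4 |  28 | ac
   5 |  25 | babac
   6 |   6 | babbcbcbcbbccccabbcbabac
   7 |  27 | bac
   8 |   5 | bbabbcbcbcbbccccabbcbabac
   9 |  22 | bbcbabac
  10 |   8 | bbcbcbcbbccccabbcbabac
  11 |  15 | bbccccabbcbabac
  12 |  23 | bcbabac
  13 |  13 | bcbbccccabbcbabac
  14 |  11 | bcbcbbccccabbcbabac
  15 |   9 | bcbcbcbbccccabbcbabac
  16 |  16 | bccccabbcbabac
  17 |  29 | c
  18 |   3 | cabbabbcbcbcbbccccabbcbabac
  19 |  20 | cabbcbabac
  20 |  24 | cbabac
  21 |  14 | cbbccccabbcbabac
  22 |  12 | cbcbbccccabbcbabac
  23 |  10 | cbcbcbbccccabbcbabac
  24 |   2 | ccabbabbcbcbcbbccccabbcbabac
  25 |  19 | ccabbcbabac
  26 |   1 | cccabbabbcbcbcbbccccabbcbabac
  27 |  18 | cccabbcbabac
  28 |   0 | ccccabbabbcbcbcbbccccabbcbabac
  29 |  17 | ccccabbcbabac

SA = [26, 4, 21, 7, 28, 25, 6, 27, 5, 22, 8, 15, 23, 13, 11, 9, 16, 29, 3, 20, 24, 14, 12, 10, 2, 19, 1, 18, 0, 17]
i: (SA[i-1],SA[i]) lcp shared
  1: (26,4) 2 'ab'
  2: (4,21) 3 'abb'
  3: (21,7) 5 'abbcb'
  4: (7,28) 1 'a'
  5: (28,25) 0 ''
  6: (25,6) 3 'bab'
  7: (6,27) 2 'ba'
  8: (27,5) 1 'b'
  9: (5,22) 2 'bb'
  10: (22,8) 4 'bbcb'
  11: (8,15) 3 'bbc'
  12: (15,23) 1 'b'
  13: (23,13) 3 'bcb'
  14: (13,11) 3 'bcb'
  15: (11,9) 5 'bcbcb'
  16: (9,16) 2 'bc'
  17: (16,29) 0 ''
  18: (29,3) 1 'c'
  19: (3,20) 4 'cabb'
  20: (20,24) 1 'c'
  21: (24,14) 2 'cb'
  22: (14,12) 2 'cb'
  23: (12,10) 4 'cbcb'
  24: (10,2) 1 'c'
  25: (2,19) 5 'ccabb'
  26: (19,1) 2 'cc'
  27: (1,18) 6 'cccabb'
  28: (18,0) 3 'ccc'
  29: (0,17) 7 'ccccabb'

n(n+1)/2 = 30·31/2 = 465
Σ LCP = 0 + 2 + 3 + 5 + 1 + 0 + 3 + 2 + 1 + 2 + 4 + 3 + 1 + 3 + 3 + 5 + 2 + 0 + 1 + 4 + 1 + 2 + 2 + 4 + 1 + 5 + 2 + 6 + 3 + 7 = 78
distinct = 465 − 78 = 387

387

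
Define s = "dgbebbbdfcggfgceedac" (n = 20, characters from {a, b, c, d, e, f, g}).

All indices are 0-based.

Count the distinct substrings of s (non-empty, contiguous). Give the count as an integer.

196

rank | idx | suffix
   0 |  18 | ac
   1 |   4 | bbbdfcggfgceedac
   2 |   5 | bbdfcggfgceedac
   3 |   6 | bdfcggfgceedac
   4 |   2 | bebbbdfcggfgceedac
   5 |  19 | c
   6 |  14 | ceedac
   7 |   9 | cggfgceedac
   8 |  17 | dac
   9 |   7 | dfcggfgceedac
  10 |   0 | dgbebbbdfcggfgceedac
  11 |   3 | ebbbdfcggfgceedac
  12 |  16 | edac
  13 |  15 | eedac
  14 |   8 | fcggfgceedac
  15 |  12 | fgceedac
  16 |   1 | gbebbbdfcggfgceedac
  17 |  13 | gceedac
  18 |  11 | gfgceedac
  19 |  10 | ggfgceedac

SA = [18, 4, 5, 6, 2, 19, 14, 9, 17, 7, 0, 3, 16, 15, 8, 12, 1, 13, 11, 10]
i: (SA[i-1],SA[i]) lcp shared
  1: (18,4) 0 ''
  2: (4,5) 2 'bb'
  3: (5,6) 1 'b'
  4: (6,2) 1 'b'
  5: (2,19) 0 ''
  6: (19,14) 1 'c'
  7: (14,9) 1 'c'
  8: (9,17) 0 ''
  9: (17,7) 1 'd'
  10: (7,0) 1 'd'
  11: (0,3) 0 ''
  12: (3,16) 1 'e'
  13: (16,15) 1 'e'
  14: (15,8) 0 ''
  15: (8,12) 1 'f'
  16: (12,1) 0 ''
  17: (1,13) 1 'g'
  18: (13,11) 1 'g'
  19: (11,10) 1 'g'

n(n+1)/2 = 20·21/2 = 210
Σ LCP = 0 + 0 + 2 + 1 + 1 + 0 + 1 + 1 + 0 + 1 + 1 + 0 + 1 + 1 + 0 + 1 + 0 + 1 + 1 + 1 = 14
distinct = 210 − 14 = 196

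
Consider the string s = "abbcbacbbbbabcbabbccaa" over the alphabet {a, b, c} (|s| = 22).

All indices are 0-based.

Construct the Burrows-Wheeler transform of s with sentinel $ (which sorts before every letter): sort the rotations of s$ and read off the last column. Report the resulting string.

rank  rotation                 last
    0  $abbcbacbbbbabcbabbccaa  a
    1  a$abbcbacbbbbabcbabbcca  a
    2  aa$abbcbacbbbbabcbabbcc  c
    3  abbcbacbbbbabcbabbccaa$  $
    4  abbccaa$abbcbacbbbbabcb  b
    5  abcbabbccaa$abbcbacbbbb  b
    6  acbbbbabcbabbccaa$abbcb  b
    7  babbccaa$abbcbacbbbbabc  c
    8  babcbabbccaa$abbcbacbbb  b
    9  bacbbbbabcbabbccaa$abbc  c
   10  bbabcbabbccaa$abbcbacbb  b
   11  bbbabcbabbccaa$abbcbacb  b
   12  bbbbabcbabbccaa$abbcbac  c
   13  bbcbacbbbbabcbabbccaa$a  a
   14  bbccaa$abbcbacbbbbabcba  a
   15  bcbabbccaa$abbcbacbbbba  a
   16  bcbacbbbbabcbabbccaa$ab  b
   17  bccaa$abbcbacbbbbabcbab  b
   18  caa$abbcbacbbbbabcbabbc  c
   19  cbabbccaa$abbcbacbbbbab  b
   20  cbacbbbbabcbabbccaa$abb  b
   21  cbbbbabcbabbccaa$abbcba  a
   22  ccaa$abbcbacbbbbabcbabb  b

aac$bbbcbcbbcaaabbcbbab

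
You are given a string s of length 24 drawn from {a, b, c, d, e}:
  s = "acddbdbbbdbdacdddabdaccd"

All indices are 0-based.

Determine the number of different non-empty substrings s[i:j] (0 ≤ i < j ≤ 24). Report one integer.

rank | idx | suffix
   0 |  17 | abdaccd
   1 |  20 | accd
   2 |   0 | acddbdbbbdbdacdddabdaccd
   3 |  12 | acdddabdaccd
   4 |   6 | bbbdbdacdddabdaccd
   5 |   7 | bbdbdacdddabdaccd
   6 |  18 | bdaccd
   7 |  10 | bdacdddabdaccd
   8 |   4 | bdbbbdbdacdddabdaccd
   9 |   8 | bdbdacdddabdaccd
  10 |  21 | ccd
  11 |  22 | cd
  12 |   1 | cddbdbbbdbdacdddabdaccd
  13 |  13 | cdddabdaccd
  14 |  23 | d
  15 |  16 | dabdaccd
  16 |  19 | daccd
  17 |  11 | dacdddabdaccd
  18 |   5 | dbbbdbdacdddabdaccd
  19 |   9 | dbdacdddabdaccd
  20 |   3 | dbdbbbdbdacdddabdaccd
  21 |  15 | ddabdaccd
  22 |   2 | ddbdbbbdbdacdddabdaccd
  23 |  14 | dddabdaccd

SA = [17, 20, 0, 12, 6, 7, 18, 10, 4, 8, 21, 22, 1, 13, 23, 16, 19, 11, 5, 9, 3, 15, 2, 14]
i: (SA[i-1],SA[i]) lcp shared
  1: (17,20) 1 'a'
  2: (20,0) 2 'ac'
  3: (0,12) 4 'acdd'
  4: (12,6) 0 ''
  5: (6,7) 2 'bb'
  6: (7,18) 1 'b'
  7: (18,10) 4 'bdac'
  8: (10,4) 2 'bd'
  9: (4,8) 3 'bdb'
  10: (8,21) 0 ''
  11: (21,22) 1 'c'
  12: (22,1) 2 'cd'
  13: (1,13) 3 'cdd'
  14: (13,23) 0 ''
  15: (23,16) 1 'd'
  16: (16,19) 2 'da'
  17: (19,11) 3 'dac'
  18: (11,5) 1 'd'
  19: (5,9) 2 'db'
  20: (9,3) 3 'dbd'
  21: (3,15) 1 'd'
  22: (15,2) 2 'dd'
  23: (2,14) 2 'dd'

n(n+1)/2 = 24·25/2 = 300
Σ LCP = 0 + 1 + 2 + 4 + 0 + 2 + 1 + 4 + 2 + 3 + 0 + 1 + 2 + 3 + 0 + 1 + 2 + 3 + 1 + 2 + 3 + 1 + 2 + 2 = 42
distinct = 300 − 42 = 258

258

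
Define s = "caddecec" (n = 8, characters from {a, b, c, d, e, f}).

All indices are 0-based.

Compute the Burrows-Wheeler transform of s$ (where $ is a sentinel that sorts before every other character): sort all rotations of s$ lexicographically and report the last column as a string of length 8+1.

rank  rotation   last
    0  $caddecec  c
    1  addecec$c  c
    2  c$caddece  e
    3  caddecec$  $
    4  cec$cadde  e
    5  ddecec$ca  a
    6  decec$cad  d
    7  ec$caddec  c
    8  ecec$cadd  d

cce$eadcd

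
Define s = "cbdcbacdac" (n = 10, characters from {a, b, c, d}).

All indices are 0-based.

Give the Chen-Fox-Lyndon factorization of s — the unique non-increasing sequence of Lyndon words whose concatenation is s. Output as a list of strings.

["c", "bdc", "b", "acd", "ac"]

emit factor 1: 'c' (i=0, period=1)
emit factor 2: 'bdc' (i=1, period=3)
emit factor 3: 'b' (i=4, period=1)
emit factor 4: 'acd' (i=5, period=3)
emit factor 5: 'ac' (i=8, period=2)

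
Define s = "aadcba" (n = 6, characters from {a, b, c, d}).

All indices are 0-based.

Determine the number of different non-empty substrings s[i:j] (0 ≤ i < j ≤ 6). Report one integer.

19

sorted suffixes:
  #0 SA[0]=5  'a'
  #1 SA[1]=0  'aadcba'
  #2 SA[2]=1  'adcba'
  #3 SA[3]=4  'ba'
  #4 SA[4]=3  'cba'
  #5 SA[5]=2  'dcba'

SA = [5, 0, 1, 4, 3, 2]
rank  pair      lcp
   1  s[5:],s[0:]  1  'a'
   2  s[0:],s[1:]  1  'a'
   3  s[1:],s[4:]  0  ''
   4  s[4:],s[3:]  0  ''
   5  s[3:],s[2:]  0  ''

n(n+1)/2 = 6·7/2 = 21
Σ LCP = 0 + 1 + 1 + 0 + 0 + 0 = 2
distinct = 21 − 2 = 19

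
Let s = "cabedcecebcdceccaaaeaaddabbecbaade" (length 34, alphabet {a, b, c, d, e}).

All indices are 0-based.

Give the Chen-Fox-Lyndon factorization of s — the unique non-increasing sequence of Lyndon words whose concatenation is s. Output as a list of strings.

["c", "abedcecebcdcecc", "aaaeaaddabbecbaade"]

emit factor 1: 'c' (i=0, period=1)
emit factor 2: 'abedcecebcdcecc' (i=1, period=15)
emit factor 3: 'aaaeaaddabbecbaade' (i=16, period=18)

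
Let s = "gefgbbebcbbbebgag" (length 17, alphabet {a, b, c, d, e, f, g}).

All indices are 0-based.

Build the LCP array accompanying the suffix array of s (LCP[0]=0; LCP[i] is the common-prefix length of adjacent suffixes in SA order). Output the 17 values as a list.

rank | idx | suffix
   0 |  15 | ag
   1 |   9 | bbbebgag
   2 |   4 | bbebcbbbebgag
   3 |  10 | bbebgag
   4 |   7 | bcbbbebgag
   5 |   5 | bebcbbbebgag
   6 |  11 | bebgag
   7 |  13 | bgag
   8 |   8 | cbbbebgag
   9 |   6 | ebcbbbebgag
  10 |  12 | ebgag
  11 |   1 | efgbbebcbbbebgag
  12 |   2 | fgbbebcbbbebgag
  13 |  16 | g
  14 |  14 | gag
  15 |   3 | gbbebcbbbebgag
  16 |   0 | gefgbbebcbbbebgag

SA = [15, 9, 4, 10, 7, 5, 11, 13, 8, 6, 12, 1, 2, 16, 14, 3, 0]
rank  pair      lcp
   1  s[15:],s[9:]  0  ''
   2  s[9:],s[4:]  2  'bb'
   3  s[4:],s[10:]  4  'bbeb'
   4  s[10:],s[7:]  1  'b'
   5  s[7:],s[5:]  1  'b'
   6  s[5:],s[11:]  3  'beb'
   7  s[11:],s[13:]  1  'b'
   8  s[13:],s[8:]  0  ''
   9  s[8:],s[6:]  0  ''
  10  s[6:],s[12:]  2  'eb'
  11  s[12:],s[1:]  1  'e'
  12  s[1:],s[2:]  0  ''
  13  s[2:],s[16:]  0  ''
  14  s[16:],s[14:]  1  'g'
  15  s[14:],s[3:]  1  'g'
  16  s[3:],s[0:]  1  'g'

[0, 0, 2, 4, 1, 1, 3, 1, 0, 0, 2, 1, 0, 0, 1, 1, 1]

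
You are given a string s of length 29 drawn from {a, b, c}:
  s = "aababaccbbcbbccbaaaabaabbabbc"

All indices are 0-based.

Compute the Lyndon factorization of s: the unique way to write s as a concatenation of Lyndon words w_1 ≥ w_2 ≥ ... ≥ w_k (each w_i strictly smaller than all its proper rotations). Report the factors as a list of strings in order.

["aababaccbbcbbccb", "aaaabaabbabbc"]

emit factor 1: 'aababaccbbcbbccb' (i=0, period=16)
emit factor 2: 'aaaabaabbabbc' (i=16, period=13)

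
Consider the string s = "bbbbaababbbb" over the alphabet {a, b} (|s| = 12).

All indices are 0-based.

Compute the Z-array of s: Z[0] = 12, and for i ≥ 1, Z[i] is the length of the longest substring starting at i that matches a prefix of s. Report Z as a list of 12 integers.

[12, 3, 2, 1, 0, 0, 1, 0, 4, 3, 2, 1]

Z[0]=12
i=1: outside box; Z[1]=3 scan→box=[1,4)
i=2: min(r-i=2, Z[1]=3)=2; Z[2]=2
i=3: min(r-i=1, Z[2]=2)=1; Z[3]=1
i=4: outside box; Z[4]=0
i=5: outside box; Z[5]=0
i=6: outside box; Z[6]=1 scan→box=[6,7)
i=7: outside box; Z[7]=0
i=8: outside box; Z[8]=4 scan→box=[8,12)
i=9: min(r-i=3, Z[1]=3)=3; Z[9]=3
i=10: min(r-i=2, Z[2]=2)=2; Z[10]=2
i=11: min(r-i=1, Z[3]=1)=1; Z[11]=1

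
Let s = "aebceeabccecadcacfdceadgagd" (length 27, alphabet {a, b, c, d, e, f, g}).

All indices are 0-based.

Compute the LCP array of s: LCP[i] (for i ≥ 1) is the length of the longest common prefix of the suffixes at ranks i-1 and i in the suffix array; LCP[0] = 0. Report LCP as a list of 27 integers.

[0, 1, 1, 2, 1, 1, 0, 2, 0, 2, 1, 1, 2, 2, 1, 0, 1, 2, 1, 0, 2, 1, 1, 1, 0, 0, 1]

rank→(start, suffix):
  0 → (6, 'abccecadcacfdceadgagd')
  1 → (15, 'acfdceadgagd')
  2 → (12, 'adcacfdceadgagd')
  3 → (21, 'adgagd')
  4 → (0, 'aebceeabccecadcacfdceadgagd')
  5 → (24, 'agd')
  6 → (7, 'bccecadcacfdceadgagd')
  7 → (2, 'bceeabccecadcacfdceadgagd')
  8 → (14, 'cacfdceadgagd')
  9 → (11, 'cadcacfdceadgagd')
  10 → (8, 'ccecadcacfdceadgagd')
  11 → (19, 'ceadgagd')
  12 → (9, 'cecadcacfdceadgagd')
  13 → (3, 'ceeabccecadcacfdceadgagd')
  14 → (16, 'cfdceadgagd')
  15 → (26, 'd')
  16 → (13, 'dcacfdceadgagd')
  17 → (18, 'dceadgagd')
  18 → (22, 'dgagd')
  19 → (5, 'eabccecadcacfdceadgagd')
  20 → (20, 'eadgagd')
  21 → (1, 'ebceeabccecadcacfdceadgagd')
  22 → (10, 'ecadcacfdceadgagd')
  23 → (4, 'eeabccecadcacfdceadgagd')
  24 → (17, 'fdceadgagd')
  25 → (23, 'gagd')
  26 → (25, 'gd')

SA = [6, 15, 12, 21, 0, 24, 7, 2, 14, 11, 8, 19, 9, 3, 16, 26, 13, 18, 22, 5, 20, 1, 10, 4, 17, 23, 25]
[i] adj suffixes → lcp
  [1] 6/15 → 1 ('a')
  [2] 15/12 → 1 ('a')
  [3] 12/21 → 2 ('ad')
  [4] 21/0 → 1 ('a')
  [5] 0/24 → 1 ('a')
  [6] 24/7 → 0 ('')
  [7] 7/2 → 2 ('bc')
  [8] 2/14 → 0 ('')
  [9] 14/11 → 2 ('ca')
  [10] 11/8 → 1 ('c')
  [11] 8/19 → 1 ('c')
  [12] 19/9 → 2 ('ce')
  [13] 9/3 → 2 ('ce')
  [14] 3/16 → 1 ('c')
  [15] 16/26 → 0 ('')
  [16] 26/13 → 1 ('d')
  [17] 13/18 → 2 ('dc')
  [18] 18/22 → 1 ('d')
  [19] 22/5 → 0 ('')
  [20] 5/20 → 2 ('ea')
  [21] 20/1 → 1 ('e')
  [22] 1/10 → 1 ('e')
  [23] 10/4 → 1 ('e')
  [24] 4/17 → 0 ('')
  [25] 17/23 → 0 ('')
  [26] 23/25 → 1 ('g')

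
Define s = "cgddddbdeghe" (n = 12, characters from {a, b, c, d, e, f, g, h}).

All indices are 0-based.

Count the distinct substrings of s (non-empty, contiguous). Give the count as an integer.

rank→(start, suffix):
  0 → (6, 'bdeghe')
  1 → (0, 'cgddddbdeghe')
  2 → (5, 'dbdeghe')
  3 → (4, 'ddbdeghe')
  4 → (3, 'dddbdeghe')
  5 → (2, 'ddddbdeghe')
  6 → (7, 'deghe')
  7 → (11, 'e')
  8 → (8, 'eghe')
  9 → (1, 'gddddbdeghe')
  10 → (9, 'ghe')
  11 → (10, 'he')

SA = [6, 0, 5, 4, 3, 2, 7, 11, 8, 1, 9, 10]
i: (SA[i-1],SA[i]) lcp shared
  1: (6,0) 0 ''
  2: (0,5) 0 ''
  3: (5,4) 1 'd'
  4: (4,3) 2 'dd'
  5: (3,2) 3 'ddd'
  6: (2,7) 1 'd'
  7: (7,11) 0 ''
  8: (11,8) 1 'e'
  9: (8,1) 0 ''
  10: (1,9) 1 'g'
  11: (9,10) 0 ''

n(n+1)/2 = 12·13/2 = 78
Σ LCP = 0 + 0 + 0 + 1 + 2 + 3 + 1 + 0 + 1 + 0 + 1 + 0 = 9
distinct = 78 − 9 = 69

69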